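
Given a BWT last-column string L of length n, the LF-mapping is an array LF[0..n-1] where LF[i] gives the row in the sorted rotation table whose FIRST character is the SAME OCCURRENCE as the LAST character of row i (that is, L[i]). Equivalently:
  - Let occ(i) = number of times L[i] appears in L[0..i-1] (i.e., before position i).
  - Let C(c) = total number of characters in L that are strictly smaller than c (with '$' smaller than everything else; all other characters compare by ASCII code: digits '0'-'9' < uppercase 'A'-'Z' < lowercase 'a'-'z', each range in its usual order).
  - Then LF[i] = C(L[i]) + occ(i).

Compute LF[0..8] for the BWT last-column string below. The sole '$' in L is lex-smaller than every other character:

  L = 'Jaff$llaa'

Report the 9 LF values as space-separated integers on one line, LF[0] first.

Char counts: '$':1, 'J':1, 'a':3, 'f':2, 'l':2
C (first-col start): C('$')=0, C('J')=1, C('a')=2, C('f')=5, C('l')=7
L[0]='J': occ=0, LF[0]=C('J')+0=1+0=1
L[1]='a': occ=0, LF[1]=C('a')+0=2+0=2
L[2]='f': occ=0, LF[2]=C('f')+0=5+0=5
L[3]='f': occ=1, LF[3]=C('f')+1=5+1=6
L[4]='$': occ=0, LF[4]=C('$')+0=0+0=0
L[5]='l': occ=0, LF[5]=C('l')+0=7+0=7
L[6]='l': occ=1, LF[6]=C('l')+1=7+1=8
L[7]='a': occ=1, LF[7]=C('a')+1=2+1=3
L[8]='a': occ=2, LF[8]=C('a')+2=2+2=4

Answer: 1 2 5 6 0 7 8 3 4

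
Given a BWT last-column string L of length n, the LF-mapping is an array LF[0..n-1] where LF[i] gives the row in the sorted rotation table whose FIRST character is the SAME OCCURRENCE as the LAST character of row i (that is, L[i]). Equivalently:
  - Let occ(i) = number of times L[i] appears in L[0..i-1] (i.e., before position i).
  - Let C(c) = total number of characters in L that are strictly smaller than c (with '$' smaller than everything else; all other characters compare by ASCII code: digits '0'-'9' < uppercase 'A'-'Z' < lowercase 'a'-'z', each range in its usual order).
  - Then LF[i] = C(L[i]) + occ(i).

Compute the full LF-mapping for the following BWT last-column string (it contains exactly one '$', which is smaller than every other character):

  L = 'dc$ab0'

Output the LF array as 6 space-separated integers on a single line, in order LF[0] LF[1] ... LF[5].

Answer: 5 4 0 2 3 1

Derivation:
Char counts: '$':1, '0':1, 'a':1, 'b':1, 'c':1, 'd':1
C (first-col start): C('$')=0, C('0')=1, C('a')=2, C('b')=3, C('c')=4, C('d')=5
L[0]='d': occ=0, LF[0]=C('d')+0=5+0=5
L[1]='c': occ=0, LF[1]=C('c')+0=4+0=4
L[2]='$': occ=0, LF[2]=C('$')+0=0+0=0
L[3]='a': occ=0, LF[3]=C('a')+0=2+0=2
L[4]='b': occ=0, LF[4]=C('b')+0=3+0=3
L[5]='0': occ=0, LF[5]=C('0')+0=1+0=1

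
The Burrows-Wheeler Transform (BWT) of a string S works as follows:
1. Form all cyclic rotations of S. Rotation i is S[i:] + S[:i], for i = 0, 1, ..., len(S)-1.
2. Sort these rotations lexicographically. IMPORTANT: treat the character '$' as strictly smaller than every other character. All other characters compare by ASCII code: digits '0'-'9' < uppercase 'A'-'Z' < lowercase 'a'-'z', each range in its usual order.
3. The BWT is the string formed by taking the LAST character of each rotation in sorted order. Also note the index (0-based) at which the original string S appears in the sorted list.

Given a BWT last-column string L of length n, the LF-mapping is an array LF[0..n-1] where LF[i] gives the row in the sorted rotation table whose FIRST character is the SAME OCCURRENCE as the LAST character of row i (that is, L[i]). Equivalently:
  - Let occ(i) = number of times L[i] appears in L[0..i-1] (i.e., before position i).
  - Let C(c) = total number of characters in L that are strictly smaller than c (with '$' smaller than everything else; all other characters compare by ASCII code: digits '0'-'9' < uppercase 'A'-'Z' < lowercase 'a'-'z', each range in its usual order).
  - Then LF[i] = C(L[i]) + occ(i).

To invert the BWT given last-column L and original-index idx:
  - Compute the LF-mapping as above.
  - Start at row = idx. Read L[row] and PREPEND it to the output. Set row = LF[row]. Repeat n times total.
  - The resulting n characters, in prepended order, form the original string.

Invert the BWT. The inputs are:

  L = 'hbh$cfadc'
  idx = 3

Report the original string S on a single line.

LF mapping: 7 2 8 0 3 6 1 5 4
Walk LF starting at row 3, prepending L[row]:
  step 1: row=3, L[3]='$', prepend. Next row=LF[3]=0
  step 2: row=0, L[0]='h', prepend. Next row=LF[0]=7
  step 3: row=7, L[7]='d', prepend. Next row=LF[7]=5
  step 4: row=5, L[5]='f', prepend. Next row=LF[5]=6
  step 5: row=6, L[6]='a', prepend. Next row=LF[6]=1
  step 6: row=1, L[1]='b', prepend. Next row=LF[1]=2
  step 7: row=2, L[2]='h', prepend. Next row=LF[2]=8
  step 8: row=8, L[8]='c', prepend. Next row=LF[8]=4
  step 9: row=4, L[4]='c', prepend. Next row=LF[4]=3
Reversed output: cchbafdh$

Answer: cchbafdh$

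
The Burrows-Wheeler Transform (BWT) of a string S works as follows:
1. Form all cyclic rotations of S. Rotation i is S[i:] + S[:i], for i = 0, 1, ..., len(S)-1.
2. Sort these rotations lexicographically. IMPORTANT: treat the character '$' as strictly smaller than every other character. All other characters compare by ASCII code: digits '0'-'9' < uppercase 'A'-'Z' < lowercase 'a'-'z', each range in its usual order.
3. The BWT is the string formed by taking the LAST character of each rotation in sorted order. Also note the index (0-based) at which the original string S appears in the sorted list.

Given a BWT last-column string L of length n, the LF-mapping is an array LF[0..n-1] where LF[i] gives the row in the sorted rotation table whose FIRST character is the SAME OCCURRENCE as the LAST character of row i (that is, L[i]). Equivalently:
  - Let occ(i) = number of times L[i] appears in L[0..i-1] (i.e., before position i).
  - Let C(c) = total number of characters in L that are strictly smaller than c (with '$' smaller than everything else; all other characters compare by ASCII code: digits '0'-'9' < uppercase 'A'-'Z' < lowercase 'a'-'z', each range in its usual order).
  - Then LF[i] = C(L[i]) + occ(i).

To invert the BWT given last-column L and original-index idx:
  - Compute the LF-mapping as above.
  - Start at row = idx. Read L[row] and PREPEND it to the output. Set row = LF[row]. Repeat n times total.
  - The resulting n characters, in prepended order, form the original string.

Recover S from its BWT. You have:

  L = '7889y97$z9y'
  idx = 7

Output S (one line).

LF mapping: 1 3 4 5 8 6 2 0 10 7 9
Walk LF starting at row 7, prepending L[row]:
  step 1: row=7, L[7]='$', prepend. Next row=LF[7]=0
  step 2: row=0, L[0]='7', prepend. Next row=LF[0]=1
  step 3: row=1, L[1]='8', prepend. Next row=LF[1]=3
  step 4: row=3, L[3]='9', prepend. Next row=LF[3]=5
  step 5: row=5, L[5]='9', prepend. Next row=LF[5]=6
  step 6: row=6, L[6]='7', prepend. Next row=LF[6]=2
  step 7: row=2, L[2]='8', prepend. Next row=LF[2]=4
  step 8: row=4, L[4]='y', prepend. Next row=LF[4]=8
  step 9: row=8, L[8]='z', prepend. Next row=LF[8]=10
  step 10: row=10, L[10]='y', prepend. Next row=LF[10]=9
  step 11: row=9, L[9]='9', prepend. Next row=LF[9]=7
Reversed output: 9yzy879987$

Answer: 9yzy879987$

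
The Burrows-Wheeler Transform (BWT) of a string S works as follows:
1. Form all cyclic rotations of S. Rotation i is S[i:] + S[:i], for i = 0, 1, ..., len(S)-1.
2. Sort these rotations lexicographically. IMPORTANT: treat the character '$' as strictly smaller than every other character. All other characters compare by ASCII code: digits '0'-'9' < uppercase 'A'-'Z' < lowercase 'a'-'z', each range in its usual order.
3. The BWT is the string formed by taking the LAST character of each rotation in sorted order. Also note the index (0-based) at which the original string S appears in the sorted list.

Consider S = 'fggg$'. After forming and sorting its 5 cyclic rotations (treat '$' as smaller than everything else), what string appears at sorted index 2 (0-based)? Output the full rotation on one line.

Answer: g$fgg

Derivation:
All 5 rotations (rotation i = S[i:]+S[:i]):
  rot[0] = fggg$
  rot[1] = ggg$f
  rot[2] = gg$fg
  rot[3] = g$fgg
  rot[4] = $fggg
Sorted (with $ < everything):
  sorted[0] = $fggg
  sorted[1] = fggg$
  sorted[2] = g$fgg
  sorted[3] = gg$fg
  sorted[4] = ggg$f
sorted[2] = g$fgg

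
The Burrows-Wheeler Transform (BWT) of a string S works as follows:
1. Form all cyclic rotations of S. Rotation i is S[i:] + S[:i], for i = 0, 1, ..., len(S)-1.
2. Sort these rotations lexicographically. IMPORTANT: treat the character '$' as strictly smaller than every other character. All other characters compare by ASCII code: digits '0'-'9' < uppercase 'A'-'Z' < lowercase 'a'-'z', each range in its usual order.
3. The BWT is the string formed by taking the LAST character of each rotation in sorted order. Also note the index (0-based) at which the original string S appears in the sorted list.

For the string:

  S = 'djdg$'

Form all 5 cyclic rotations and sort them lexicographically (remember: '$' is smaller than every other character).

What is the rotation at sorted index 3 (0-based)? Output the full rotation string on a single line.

All 5 rotations (rotation i = S[i:]+S[:i]):
  rot[0] = djdg$
  rot[1] = jdg$d
  rot[2] = dg$dj
  rot[3] = g$djd
  rot[4] = $djdg
Sorted (with $ < everything):
  sorted[0] = $djdg
  sorted[1] = dg$dj
  sorted[2] = djdg$
  sorted[3] = g$djd
  sorted[4] = jdg$d
sorted[3] = g$djd

Answer: g$djd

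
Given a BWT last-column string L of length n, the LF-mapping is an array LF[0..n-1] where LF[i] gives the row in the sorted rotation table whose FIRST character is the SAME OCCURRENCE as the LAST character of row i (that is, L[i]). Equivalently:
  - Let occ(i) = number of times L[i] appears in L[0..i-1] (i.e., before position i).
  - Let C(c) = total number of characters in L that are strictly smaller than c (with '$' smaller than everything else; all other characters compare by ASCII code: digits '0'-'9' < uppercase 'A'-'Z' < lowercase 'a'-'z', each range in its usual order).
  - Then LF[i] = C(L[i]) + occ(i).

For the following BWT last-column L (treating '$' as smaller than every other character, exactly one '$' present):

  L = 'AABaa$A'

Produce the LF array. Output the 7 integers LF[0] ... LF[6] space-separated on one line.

Char counts: '$':1, 'A':3, 'B':1, 'a':2
C (first-col start): C('$')=0, C('A')=1, C('B')=4, C('a')=5
L[0]='A': occ=0, LF[0]=C('A')+0=1+0=1
L[1]='A': occ=1, LF[1]=C('A')+1=1+1=2
L[2]='B': occ=0, LF[2]=C('B')+0=4+0=4
L[3]='a': occ=0, LF[3]=C('a')+0=5+0=5
L[4]='a': occ=1, LF[4]=C('a')+1=5+1=6
L[5]='$': occ=0, LF[5]=C('$')+0=0+0=0
L[6]='A': occ=2, LF[6]=C('A')+2=1+2=3

Answer: 1 2 4 5 6 0 3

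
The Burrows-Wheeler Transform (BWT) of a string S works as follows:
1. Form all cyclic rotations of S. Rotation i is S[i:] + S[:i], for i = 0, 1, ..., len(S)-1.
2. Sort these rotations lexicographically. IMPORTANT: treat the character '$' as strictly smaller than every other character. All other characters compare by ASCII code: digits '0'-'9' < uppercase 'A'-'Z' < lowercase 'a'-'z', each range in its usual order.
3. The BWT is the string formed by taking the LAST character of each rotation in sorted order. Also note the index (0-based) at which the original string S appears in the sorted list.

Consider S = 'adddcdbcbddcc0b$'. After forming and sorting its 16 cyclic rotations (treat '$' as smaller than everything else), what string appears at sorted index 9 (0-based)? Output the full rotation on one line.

Answer: cdbcbddcc0b$addd

Derivation:
All 16 rotations (rotation i = S[i:]+S[:i]):
  rot[0] = adddcdbcbddcc0b$
  rot[1] = dddcdbcbddcc0b$a
  rot[2] = ddcdbcbddcc0b$ad
  rot[3] = dcdbcbddcc0b$add
  rot[4] = cdbcbddcc0b$addd
  rot[5] = dbcbddcc0b$adddc
  rot[6] = bcbddcc0b$adddcd
  rot[7] = cbddcc0b$adddcdb
  rot[8] = bddcc0b$adddcdbc
  rot[9] = ddcc0b$adddcdbcb
  rot[10] = dcc0b$adddcdbcbd
  rot[11] = cc0b$adddcdbcbdd
  rot[12] = c0b$adddcdbcbddc
  rot[13] = 0b$adddcdbcbddcc
  rot[14] = b$adddcdbcbddcc0
  rot[15] = $adddcdbcbddcc0b
Sorted (with $ < everything):
  sorted[0] = $adddcdbcbddcc0b
  sorted[1] = 0b$adddcdbcbddcc
  sorted[2] = adddcdbcbddcc0b$
  sorted[3] = b$adddcdbcbddcc0
  sorted[4] = bcbddcc0b$adddcd
  sorted[5] = bddcc0b$adddcdbc
  sorted[6] = c0b$adddcdbcbddc
  sorted[7] = cbddcc0b$adddcdb
  sorted[8] = cc0b$adddcdbcbdd
  sorted[9] = cdbcbddcc0b$addd
  sorted[10] = dbcbddcc0b$adddc
  sorted[11] = dcc0b$adddcdbcbd
  sorted[12] = dcdbcbddcc0b$add
  sorted[13] = ddcc0b$adddcdbcb
  sorted[14] = ddcdbcbddcc0b$ad
  sorted[15] = dddcdbcbddcc0b$a
sorted[9] = cdbcbddcc0b$addd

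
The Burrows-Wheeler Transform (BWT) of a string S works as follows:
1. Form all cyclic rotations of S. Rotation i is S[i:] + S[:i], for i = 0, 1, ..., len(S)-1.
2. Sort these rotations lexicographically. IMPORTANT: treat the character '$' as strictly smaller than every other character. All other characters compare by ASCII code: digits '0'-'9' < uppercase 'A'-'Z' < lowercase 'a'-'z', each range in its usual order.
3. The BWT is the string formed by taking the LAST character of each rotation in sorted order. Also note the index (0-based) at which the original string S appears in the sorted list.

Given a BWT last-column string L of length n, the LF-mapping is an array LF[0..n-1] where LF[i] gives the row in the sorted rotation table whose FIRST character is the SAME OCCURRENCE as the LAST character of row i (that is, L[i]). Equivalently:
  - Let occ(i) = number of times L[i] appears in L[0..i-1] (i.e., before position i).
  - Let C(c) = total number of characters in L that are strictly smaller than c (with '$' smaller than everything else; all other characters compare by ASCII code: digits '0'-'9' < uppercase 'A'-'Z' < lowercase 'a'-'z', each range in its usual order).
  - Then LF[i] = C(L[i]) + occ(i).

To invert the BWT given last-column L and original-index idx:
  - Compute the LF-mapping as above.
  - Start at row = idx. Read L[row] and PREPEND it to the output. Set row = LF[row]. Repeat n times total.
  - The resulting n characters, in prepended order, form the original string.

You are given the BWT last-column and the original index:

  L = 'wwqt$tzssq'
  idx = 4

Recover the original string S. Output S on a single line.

Answer: swqqzttsw$

Derivation:
LF mapping: 7 8 1 5 0 6 9 3 4 2
Walk LF starting at row 4, prepending L[row]:
  step 1: row=4, L[4]='$', prepend. Next row=LF[4]=0
  step 2: row=0, L[0]='w', prepend. Next row=LF[0]=7
  step 3: row=7, L[7]='s', prepend. Next row=LF[7]=3
  step 4: row=3, L[3]='t', prepend. Next row=LF[3]=5
  step 5: row=5, L[5]='t', prepend. Next row=LF[5]=6
  step 6: row=6, L[6]='z', prepend. Next row=LF[6]=9
  step 7: row=9, L[9]='q', prepend. Next row=LF[9]=2
  step 8: row=2, L[2]='q', prepend. Next row=LF[2]=1
  step 9: row=1, L[1]='w', prepend. Next row=LF[1]=8
  step 10: row=8, L[8]='s', prepend. Next row=LF[8]=4
Reversed output: swqqzttsw$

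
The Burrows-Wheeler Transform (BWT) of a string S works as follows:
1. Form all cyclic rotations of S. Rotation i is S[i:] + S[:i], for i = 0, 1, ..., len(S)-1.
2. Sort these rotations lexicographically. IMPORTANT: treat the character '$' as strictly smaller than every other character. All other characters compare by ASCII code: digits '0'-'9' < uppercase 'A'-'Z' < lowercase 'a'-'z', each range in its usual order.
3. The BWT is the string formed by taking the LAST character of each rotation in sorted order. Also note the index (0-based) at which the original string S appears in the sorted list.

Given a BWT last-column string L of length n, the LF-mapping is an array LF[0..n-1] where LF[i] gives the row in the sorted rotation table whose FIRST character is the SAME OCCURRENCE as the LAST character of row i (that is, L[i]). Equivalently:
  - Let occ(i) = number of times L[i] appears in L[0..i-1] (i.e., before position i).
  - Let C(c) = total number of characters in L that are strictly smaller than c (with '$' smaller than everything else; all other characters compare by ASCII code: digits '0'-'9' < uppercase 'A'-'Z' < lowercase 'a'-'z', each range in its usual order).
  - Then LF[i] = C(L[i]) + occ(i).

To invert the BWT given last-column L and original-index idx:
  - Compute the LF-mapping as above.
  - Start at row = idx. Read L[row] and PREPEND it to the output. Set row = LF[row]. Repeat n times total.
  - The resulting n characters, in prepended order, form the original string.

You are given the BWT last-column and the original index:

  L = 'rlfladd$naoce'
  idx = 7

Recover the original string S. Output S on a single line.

Answer: falconladder$

Derivation:
LF mapping: 12 8 7 9 1 4 5 0 10 2 11 3 6
Walk LF starting at row 7, prepending L[row]:
  step 1: row=7, L[7]='$', prepend. Next row=LF[7]=0
  step 2: row=0, L[0]='r', prepend. Next row=LF[0]=12
  step 3: row=12, L[12]='e', prepend. Next row=LF[12]=6
  step 4: row=6, L[6]='d', prepend. Next row=LF[6]=5
  step 5: row=5, L[5]='d', prepend. Next row=LF[5]=4
  step 6: row=4, L[4]='a', prepend. Next row=LF[4]=1
  step 7: row=1, L[1]='l', prepend. Next row=LF[1]=8
  step 8: row=8, L[8]='n', prepend. Next row=LF[8]=10
  step 9: row=10, L[10]='o', prepend. Next row=LF[10]=11
  step 10: row=11, L[11]='c', prepend. Next row=LF[11]=3
  step 11: row=3, L[3]='l', prepend. Next row=LF[3]=9
  step 12: row=9, L[9]='a', prepend. Next row=LF[9]=2
  step 13: row=2, L[2]='f', prepend. Next row=LF[2]=7
Reversed output: falconladder$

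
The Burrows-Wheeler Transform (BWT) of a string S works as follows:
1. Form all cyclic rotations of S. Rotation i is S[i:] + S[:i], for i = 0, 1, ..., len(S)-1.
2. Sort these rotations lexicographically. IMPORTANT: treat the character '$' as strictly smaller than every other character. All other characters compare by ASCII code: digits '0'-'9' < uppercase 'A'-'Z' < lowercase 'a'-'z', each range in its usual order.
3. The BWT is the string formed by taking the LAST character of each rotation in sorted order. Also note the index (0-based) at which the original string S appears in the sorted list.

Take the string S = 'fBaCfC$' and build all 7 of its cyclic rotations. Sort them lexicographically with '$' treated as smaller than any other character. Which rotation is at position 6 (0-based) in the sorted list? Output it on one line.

Answer: fC$fBaC

Derivation:
All 7 rotations (rotation i = S[i:]+S[:i]):
  rot[0] = fBaCfC$
  rot[1] = BaCfC$f
  rot[2] = aCfC$fB
  rot[3] = CfC$fBa
  rot[4] = fC$fBaC
  rot[5] = C$fBaCf
  rot[6] = $fBaCfC
Sorted (with $ < everything):
  sorted[0] = $fBaCfC
  sorted[1] = BaCfC$f
  sorted[2] = C$fBaCf
  sorted[3] = CfC$fBa
  sorted[4] = aCfC$fB
  sorted[5] = fBaCfC$
  sorted[6] = fC$fBaC
sorted[6] = fC$fBaC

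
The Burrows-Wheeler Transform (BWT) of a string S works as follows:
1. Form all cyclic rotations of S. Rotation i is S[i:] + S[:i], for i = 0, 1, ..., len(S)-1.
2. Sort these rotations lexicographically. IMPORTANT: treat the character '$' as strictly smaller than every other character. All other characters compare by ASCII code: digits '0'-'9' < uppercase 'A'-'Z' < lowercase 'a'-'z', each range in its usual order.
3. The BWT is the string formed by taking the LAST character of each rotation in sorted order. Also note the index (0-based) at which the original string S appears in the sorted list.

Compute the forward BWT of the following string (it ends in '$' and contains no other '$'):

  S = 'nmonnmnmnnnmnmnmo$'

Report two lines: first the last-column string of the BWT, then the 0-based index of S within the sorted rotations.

All 18 rotations (rotation i = S[i:]+S[:i]):
  rot[0] = nmonnmnmnnnmnmnmo$
  rot[1] = monnmnmnnnmnmnmo$n
  rot[2] = onnmnmnnnmnmnmo$nm
  rot[3] = nnmnmnnnmnmnmo$nmo
  rot[4] = nmnmnnnmnmnmo$nmon
  rot[5] = mnmnnnmnmnmo$nmonn
  rot[6] = nmnnnmnmnmo$nmonnm
  rot[7] = mnnnmnmnmo$nmonnmn
  rot[8] = nnnmnmnmo$nmonnmnm
  rot[9] = nnmnmnmo$nmonnmnmn
  rot[10] = nmnmnmo$nmonnmnmnn
  rot[11] = mnmnmo$nmonnmnmnnn
  rot[12] = nmnmo$nmonnmnmnnnm
  rot[13] = mnmo$nmonnmnmnnnmn
  rot[14] = nmo$nmonnmnmnnnmnm
  rot[15] = mo$nmonnmnmnnnmnmn
  rot[16] = o$nmonnmnmnnnmnmnm
  rot[17] = $nmonnmnmnnnmnmnmo
Sorted (with $ < everything):
  sorted[0] = $nmonnmnmnnnmnmnmo  (last char: 'o')
  sorted[1] = mnmnmo$nmonnmnmnnn  (last char: 'n')
  sorted[2] = mnmnnnmnmnmo$nmonn  (last char: 'n')
  sorted[3] = mnmo$nmonnmnmnnnmn  (last char: 'n')
  sorted[4] = mnnnmnmnmo$nmonnmn  (last char: 'n')
  sorted[5] = mo$nmonnmnmnnnmnmn  (last char: 'n')
  sorted[6] = monnmnmnnnmnmnmo$n  (last char: 'n')
  sorted[7] = nmnmnmo$nmonnmnmnn  (last char: 'n')
  sorted[8] = nmnmnnnmnmnmo$nmon  (last char: 'n')
  sorted[9] = nmnmo$nmonnmnmnnnm  (last char: 'm')
  sorted[10] = nmnnnmnmnmo$nmonnm  (last char: 'm')
  sorted[11] = nmo$nmonnmnmnnnmnm  (last char: 'm')
  sorted[12] = nmonnmnmnnnmnmnmo$  (last char: '$')
  sorted[13] = nnmnmnmo$nmonnmnmn  (last char: 'n')
  sorted[14] = nnmnmnnnmnmnmo$nmo  (last char: 'o')
  sorted[15] = nnnmnmnmo$nmonnmnm  (last char: 'm')
  sorted[16] = o$nmonnmnmnnnmnmnm  (last char: 'm')
  sorted[17] = onnmnmnnnmnmnmo$nm  (last char: 'm')
Last column: onnnnnnnnmmm$nommm
Original string S is at sorted index 12

Answer: onnnnnnnnmmm$nommm
12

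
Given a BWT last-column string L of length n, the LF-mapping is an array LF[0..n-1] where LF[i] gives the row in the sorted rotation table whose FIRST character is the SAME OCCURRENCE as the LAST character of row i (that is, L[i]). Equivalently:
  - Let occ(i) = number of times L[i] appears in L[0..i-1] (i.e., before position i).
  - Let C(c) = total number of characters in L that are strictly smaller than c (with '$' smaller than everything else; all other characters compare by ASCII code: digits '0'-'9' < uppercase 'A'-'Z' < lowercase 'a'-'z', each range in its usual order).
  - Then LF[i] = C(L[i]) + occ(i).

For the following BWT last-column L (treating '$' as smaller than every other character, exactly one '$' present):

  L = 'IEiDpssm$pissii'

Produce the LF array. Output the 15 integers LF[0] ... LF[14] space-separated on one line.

Answer: 3 2 4 1 9 11 12 8 0 10 5 13 14 6 7

Derivation:
Char counts: '$':1, 'D':1, 'E':1, 'I':1, 'i':4, 'm':1, 'p':2, 's':4
C (first-col start): C('$')=0, C('D')=1, C('E')=2, C('I')=3, C('i')=4, C('m')=8, C('p')=9, C('s')=11
L[0]='I': occ=0, LF[0]=C('I')+0=3+0=3
L[1]='E': occ=0, LF[1]=C('E')+0=2+0=2
L[2]='i': occ=0, LF[2]=C('i')+0=4+0=4
L[3]='D': occ=0, LF[3]=C('D')+0=1+0=1
L[4]='p': occ=0, LF[4]=C('p')+0=9+0=9
L[5]='s': occ=0, LF[5]=C('s')+0=11+0=11
L[6]='s': occ=1, LF[6]=C('s')+1=11+1=12
L[7]='m': occ=0, LF[7]=C('m')+0=8+0=8
L[8]='$': occ=0, LF[8]=C('$')+0=0+0=0
L[9]='p': occ=1, LF[9]=C('p')+1=9+1=10
L[10]='i': occ=1, LF[10]=C('i')+1=4+1=5
L[11]='s': occ=2, LF[11]=C('s')+2=11+2=13
L[12]='s': occ=3, LF[12]=C('s')+3=11+3=14
L[13]='i': occ=2, LF[13]=C('i')+2=4+2=6
L[14]='i': occ=3, LF[14]=C('i')+3=4+3=7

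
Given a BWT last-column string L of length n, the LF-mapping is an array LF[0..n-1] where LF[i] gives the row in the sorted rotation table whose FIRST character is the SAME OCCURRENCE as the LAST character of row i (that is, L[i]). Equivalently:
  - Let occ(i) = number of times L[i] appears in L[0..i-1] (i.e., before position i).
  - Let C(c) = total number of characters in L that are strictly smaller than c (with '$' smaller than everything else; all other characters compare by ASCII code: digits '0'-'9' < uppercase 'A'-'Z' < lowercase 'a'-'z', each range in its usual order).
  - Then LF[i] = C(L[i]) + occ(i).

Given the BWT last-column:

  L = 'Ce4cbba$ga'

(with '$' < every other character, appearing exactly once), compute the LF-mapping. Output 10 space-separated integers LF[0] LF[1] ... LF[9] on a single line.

Answer: 2 8 1 7 5 6 3 0 9 4

Derivation:
Char counts: '$':1, '4':1, 'C':1, 'a':2, 'b':2, 'c':1, 'e':1, 'g':1
C (first-col start): C('$')=0, C('4')=1, C('C')=2, C('a')=3, C('b')=5, C('c')=7, C('e')=8, C('g')=9
L[0]='C': occ=0, LF[0]=C('C')+0=2+0=2
L[1]='e': occ=0, LF[1]=C('e')+0=8+0=8
L[2]='4': occ=0, LF[2]=C('4')+0=1+0=1
L[3]='c': occ=0, LF[3]=C('c')+0=7+0=7
L[4]='b': occ=0, LF[4]=C('b')+0=5+0=5
L[5]='b': occ=1, LF[5]=C('b')+1=5+1=6
L[6]='a': occ=0, LF[6]=C('a')+0=3+0=3
L[7]='$': occ=0, LF[7]=C('$')+0=0+0=0
L[8]='g': occ=0, LF[8]=C('g')+0=9+0=9
L[9]='a': occ=1, LF[9]=C('a')+1=3+1=4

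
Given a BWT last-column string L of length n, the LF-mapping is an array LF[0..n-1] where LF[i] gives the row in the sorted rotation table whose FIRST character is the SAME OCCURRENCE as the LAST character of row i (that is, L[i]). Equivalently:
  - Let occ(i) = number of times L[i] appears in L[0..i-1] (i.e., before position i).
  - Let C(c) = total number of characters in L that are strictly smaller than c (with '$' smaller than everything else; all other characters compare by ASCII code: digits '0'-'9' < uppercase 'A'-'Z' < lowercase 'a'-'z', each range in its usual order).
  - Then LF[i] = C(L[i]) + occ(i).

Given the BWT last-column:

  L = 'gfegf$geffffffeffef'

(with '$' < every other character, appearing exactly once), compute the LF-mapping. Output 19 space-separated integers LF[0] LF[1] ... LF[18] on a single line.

Char counts: '$':1, 'e':4, 'f':11, 'g':3
C (first-col start): C('$')=0, C('e')=1, C('f')=5, C('g')=16
L[0]='g': occ=0, LF[0]=C('g')+0=16+0=16
L[1]='f': occ=0, LF[1]=C('f')+0=5+0=5
L[2]='e': occ=0, LF[2]=C('e')+0=1+0=1
L[3]='g': occ=1, LF[3]=C('g')+1=16+1=17
L[4]='f': occ=1, LF[4]=C('f')+1=5+1=6
L[5]='$': occ=0, LF[5]=C('$')+0=0+0=0
L[6]='g': occ=2, LF[6]=C('g')+2=16+2=18
L[7]='e': occ=1, LF[7]=C('e')+1=1+1=2
L[8]='f': occ=2, LF[8]=C('f')+2=5+2=7
L[9]='f': occ=3, LF[9]=C('f')+3=5+3=8
L[10]='f': occ=4, LF[10]=C('f')+4=5+4=9
L[11]='f': occ=5, LF[11]=C('f')+5=5+5=10
L[12]='f': occ=6, LF[12]=C('f')+6=5+6=11
L[13]='f': occ=7, LF[13]=C('f')+7=5+7=12
L[14]='e': occ=2, LF[14]=C('e')+2=1+2=3
L[15]='f': occ=8, LF[15]=C('f')+8=5+8=13
L[16]='f': occ=9, LF[16]=C('f')+9=5+9=14
L[17]='e': occ=3, LF[17]=C('e')+3=1+3=4
L[18]='f': occ=10, LF[18]=C('f')+10=5+10=15

Answer: 16 5 1 17 6 0 18 2 7 8 9 10 11 12 3 13 14 4 15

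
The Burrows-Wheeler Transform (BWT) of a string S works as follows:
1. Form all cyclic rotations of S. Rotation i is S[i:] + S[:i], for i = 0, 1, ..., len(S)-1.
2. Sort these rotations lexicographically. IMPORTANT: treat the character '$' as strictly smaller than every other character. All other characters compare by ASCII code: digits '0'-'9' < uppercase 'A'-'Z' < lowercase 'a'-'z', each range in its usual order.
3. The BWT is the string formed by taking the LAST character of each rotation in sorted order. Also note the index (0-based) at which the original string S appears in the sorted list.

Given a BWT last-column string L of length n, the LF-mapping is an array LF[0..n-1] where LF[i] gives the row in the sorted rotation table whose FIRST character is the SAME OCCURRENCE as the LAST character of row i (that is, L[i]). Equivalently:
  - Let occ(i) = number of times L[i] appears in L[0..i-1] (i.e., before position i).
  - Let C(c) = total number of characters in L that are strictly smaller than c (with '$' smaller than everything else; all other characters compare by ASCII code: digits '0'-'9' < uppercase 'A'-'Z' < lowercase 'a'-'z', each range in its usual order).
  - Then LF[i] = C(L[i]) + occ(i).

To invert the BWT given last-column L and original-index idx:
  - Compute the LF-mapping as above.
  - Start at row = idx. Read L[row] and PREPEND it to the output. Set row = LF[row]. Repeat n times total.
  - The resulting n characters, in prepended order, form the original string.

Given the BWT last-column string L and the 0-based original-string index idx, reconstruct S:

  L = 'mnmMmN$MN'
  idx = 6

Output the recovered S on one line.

Answer: mMmNnMNm$

Derivation:
LF mapping: 5 8 6 1 7 3 0 2 4
Walk LF starting at row 6, prepending L[row]:
  step 1: row=6, L[6]='$', prepend. Next row=LF[6]=0
  step 2: row=0, L[0]='m', prepend. Next row=LF[0]=5
  step 3: row=5, L[5]='N', prepend. Next row=LF[5]=3
  step 4: row=3, L[3]='M', prepend. Next row=LF[3]=1
  step 5: row=1, L[1]='n', prepend. Next row=LF[1]=8
  step 6: row=8, L[8]='N', prepend. Next row=LF[8]=4
  step 7: row=4, L[4]='m', prepend. Next row=LF[4]=7
  step 8: row=7, L[7]='M', prepend. Next row=LF[7]=2
  step 9: row=2, L[2]='m', prepend. Next row=LF[2]=6
Reversed output: mMmNnMNm$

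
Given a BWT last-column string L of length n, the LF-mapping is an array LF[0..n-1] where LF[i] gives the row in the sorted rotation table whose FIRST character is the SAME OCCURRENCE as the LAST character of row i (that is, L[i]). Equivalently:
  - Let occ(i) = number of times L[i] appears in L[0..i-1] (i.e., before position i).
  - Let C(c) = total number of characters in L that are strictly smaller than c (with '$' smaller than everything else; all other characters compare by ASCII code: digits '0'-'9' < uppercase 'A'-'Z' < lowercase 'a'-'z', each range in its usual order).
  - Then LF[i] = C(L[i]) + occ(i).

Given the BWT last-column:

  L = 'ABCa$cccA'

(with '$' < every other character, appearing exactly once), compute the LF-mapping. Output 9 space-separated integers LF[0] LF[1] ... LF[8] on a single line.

Answer: 1 3 4 5 0 6 7 8 2

Derivation:
Char counts: '$':1, 'A':2, 'B':1, 'C':1, 'a':1, 'c':3
C (first-col start): C('$')=0, C('A')=1, C('B')=3, C('C')=4, C('a')=5, C('c')=6
L[0]='A': occ=0, LF[0]=C('A')+0=1+0=1
L[1]='B': occ=0, LF[1]=C('B')+0=3+0=3
L[2]='C': occ=0, LF[2]=C('C')+0=4+0=4
L[3]='a': occ=0, LF[3]=C('a')+0=5+0=5
L[4]='$': occ=0, LF[4]=C('$')+0=0+0=0
L[5]='c': occ=0, LF[5]=C('c')+0=6+0=6
L[6]='c': occ=1, LF[6]=C('c')+1=6+1=7
L[7]='c': occ=2, LF[7]=C('c')+2=6+2=8
L[8]='A': occ=1, LF[8]=C('A')+1=1+1=2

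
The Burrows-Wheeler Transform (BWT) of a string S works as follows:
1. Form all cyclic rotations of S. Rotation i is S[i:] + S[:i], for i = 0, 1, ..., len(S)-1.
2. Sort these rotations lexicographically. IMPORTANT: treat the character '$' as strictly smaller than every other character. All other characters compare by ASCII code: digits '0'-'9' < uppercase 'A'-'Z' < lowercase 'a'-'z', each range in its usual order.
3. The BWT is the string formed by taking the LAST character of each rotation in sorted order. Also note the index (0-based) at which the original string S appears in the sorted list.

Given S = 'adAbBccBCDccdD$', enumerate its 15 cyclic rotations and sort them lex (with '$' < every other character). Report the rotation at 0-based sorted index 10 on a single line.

Answer: ccBCDccdD$adAbB

Derivation:
All 15 rotations (rotation i = S[i:]+S[:i]):
  rot[0] = adAbBccBCDccdD$
  rot[1] = dAbBccBCDccdD$a
  rot[2] = AbBccBCDccdD$ad
  rot[3] = bBccBCDccdD$adA
  rot[4] = BccBCDccdD$adAb
  rot[5] = ccBCDccdD$adAbB
  rot[6] = cBCDccdD$adAbBc
  rot[7] = BCDccdD$adAbBcc
  rot[8] = CDccdD$adAbBccB
  rot[9] = DccdD$adAbBccBC
  rot[10] = ccdD$adAbBccBCD
  rot[11] = cdD$adAbBccBCDc
  rot[12] = dD$adAbBccBCDcc
  rot[13] = D$adAbBccBCDccd
  rot[14] = $adAbBccBCDccdD
Sorted (with $ < everything):
  sorted[0] = $adAbBccBCDccdD
  sorted[1] = AbBccBCDccdD$ad
  sorted[2] = BCDccdD$adAbBcc
  sorted[3] = BccBCDccdD$adAb
  sorted[4] = CDccdD$adAbBccB
  sorted[5] = D$adAbBccBCDccd
  sorted[6] = DccdD$adAbBccBC
  sorted[7] = adAbBccBCDccdD$
  sorted[8] = bBccBCDccdD$adA
  sorted[9] = cBCDccdD$adAbBc
  sorted[10] = ccBCDccdD$adAbB
  sorted[11] = ccdD$adAbBccBCD
  sorted[12] = cdD$adAbBccBCDc
  sorted[13] = dAbBccBCDccdD$a
  sorted[14] = dD$adAbBccBCDcc
sorted[10] = ccBCDccdD$adAbB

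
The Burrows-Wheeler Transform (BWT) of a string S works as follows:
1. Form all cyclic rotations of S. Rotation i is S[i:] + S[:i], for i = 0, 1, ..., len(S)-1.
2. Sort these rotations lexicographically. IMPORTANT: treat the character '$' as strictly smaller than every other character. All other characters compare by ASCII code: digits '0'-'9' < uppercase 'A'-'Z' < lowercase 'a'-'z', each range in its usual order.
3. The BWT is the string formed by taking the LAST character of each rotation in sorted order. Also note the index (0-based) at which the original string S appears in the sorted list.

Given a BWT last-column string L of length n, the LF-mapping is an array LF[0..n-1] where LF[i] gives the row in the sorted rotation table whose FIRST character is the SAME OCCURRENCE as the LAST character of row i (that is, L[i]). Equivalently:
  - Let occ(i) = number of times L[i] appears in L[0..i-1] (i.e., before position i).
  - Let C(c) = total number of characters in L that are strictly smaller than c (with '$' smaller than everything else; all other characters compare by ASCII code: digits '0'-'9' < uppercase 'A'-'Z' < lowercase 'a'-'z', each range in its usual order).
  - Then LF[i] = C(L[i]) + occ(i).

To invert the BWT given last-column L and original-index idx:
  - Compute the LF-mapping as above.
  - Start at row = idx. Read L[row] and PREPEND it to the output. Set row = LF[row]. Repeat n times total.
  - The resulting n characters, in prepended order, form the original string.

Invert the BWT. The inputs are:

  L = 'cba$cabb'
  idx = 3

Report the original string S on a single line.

Answer: baabcbc$

Derivation:
LF mapping: 6 3 1 0 7 2 4 5
Walk LF starting at row 3, prepending L[row]:
  step 1: row=3, L[3]='$', prepend. Next row=LF[3]=0
  step 2: row=0, L[0]='c', prepend. Next row=LF[0]=6
  step 3: row=6, L[6]='b', prepend. Next row=LF[6]=4
  step 4: row=4, L[4]='c', prepend. Next row=LF[4]=7
  step 5: row=7, L[7]='b', prepend. Next row=LF[7]=5
  step 6: row=5, L[5]='a', prepend. Next row=LF[5]=2
  step 7: row=2, L[2]='a', prepend. Next row=LF[2]=1
  step 8: row=1, L[1]='b', prepend. Next row=LF[1]=3
Reversed output: baabcbc$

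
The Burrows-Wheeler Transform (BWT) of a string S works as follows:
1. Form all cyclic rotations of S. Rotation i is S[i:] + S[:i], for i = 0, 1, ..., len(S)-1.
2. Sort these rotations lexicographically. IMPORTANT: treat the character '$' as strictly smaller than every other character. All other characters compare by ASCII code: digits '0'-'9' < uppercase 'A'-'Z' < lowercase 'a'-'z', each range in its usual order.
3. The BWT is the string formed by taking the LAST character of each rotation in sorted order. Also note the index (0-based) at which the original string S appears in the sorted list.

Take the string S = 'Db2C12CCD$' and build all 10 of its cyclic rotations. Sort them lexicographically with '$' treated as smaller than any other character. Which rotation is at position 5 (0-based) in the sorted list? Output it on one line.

Answer: CCD$Db2C12

Derivation:
All 10 rotations (rotation i = S[i:]+S[:i]):
  rot[0] = Db2C12CCD$
  rot[1] = b2C12CCD$D
  rot[2] = 2C12CCD$Db
  rot[3] = C12CCD$Db2
  rot[4] = 12CCD$Db2C
  rot[5] = 2CCD$Db2C1
  rot[6] = CCD$Db2C12
  rot[7] = CD$Db2C12C
  rot[8] = D$Db2C12CC
  rot[9] = $Db2C12CCD
Sorted (with $ < everything):
  sorted[0] = $Db2C12CCD
  sorted[1] = 12CCD$Db2C
  sorted[2] = 2C12CCD$Db
  sorted[3] = 2CCD$Db2C1
  sorted[4] = C12CCD$Db2
  sorted[5] = CCD$Db2C12
  sorted[6] = CD$Db2C12C
  sorted[7] = D$Db2C12CC
  sorted[8] = Db2C12CCD$
  sorted[9] = b2C12CCD$D
sorted[5] = CCD$Db2C12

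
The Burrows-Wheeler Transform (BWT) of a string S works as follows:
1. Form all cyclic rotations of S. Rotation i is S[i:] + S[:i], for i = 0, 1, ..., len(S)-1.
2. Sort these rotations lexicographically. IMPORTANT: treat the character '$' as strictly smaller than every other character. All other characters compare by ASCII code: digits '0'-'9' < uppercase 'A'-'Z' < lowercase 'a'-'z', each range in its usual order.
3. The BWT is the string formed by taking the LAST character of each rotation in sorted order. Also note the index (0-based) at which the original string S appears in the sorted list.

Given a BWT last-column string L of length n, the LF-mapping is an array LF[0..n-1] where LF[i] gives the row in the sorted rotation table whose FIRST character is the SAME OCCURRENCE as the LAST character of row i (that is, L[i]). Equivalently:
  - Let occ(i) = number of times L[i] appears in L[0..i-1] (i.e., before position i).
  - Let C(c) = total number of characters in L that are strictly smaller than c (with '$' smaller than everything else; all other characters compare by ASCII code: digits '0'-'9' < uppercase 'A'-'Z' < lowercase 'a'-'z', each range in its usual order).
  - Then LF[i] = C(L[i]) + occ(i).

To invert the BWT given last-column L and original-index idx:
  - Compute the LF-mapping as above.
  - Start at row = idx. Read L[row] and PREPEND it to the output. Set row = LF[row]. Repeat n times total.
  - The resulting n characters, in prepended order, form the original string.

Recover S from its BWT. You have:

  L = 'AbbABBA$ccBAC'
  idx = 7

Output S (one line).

LF mapping: 1 9 10 2 5 6 3 0 11 12 7 4 8
Walk LF starting at row 7, prepending L[row]:
  step 1: row=7, L[7]='$', prepend. Next row=LF[7]=0
  step 2: row=0, L[0]='A', prepend. Next row=LF[0]=1
  step 3: row=1, L[1]='b', prepend. Next row=LF[1]=9
  step 4: row=9, L[9]='c', prepend. Next row=LF[9]=12
  step 5: row=12, L[12]='C', prepend. Next row=LF[12]=8
  step 6: row=8, L[8]='c', prepend. Next row=LF[8]=11
  step 7: row=11, L[11]='A', prepend. Next row=LF[11]=4
  step 8: row=4, L[4]='B', prepend. Next row=LF[4]=5
  step 9: row=5, L[5]='B', prepend. Next row=LF[5]=6
  step 10: row=6, L[6]='A', prepend. Next row=LF[6]=3
  step 11: row=3, L[3]='A', prepend. Next row=LF[3]=2
  step 12: row=2, L[2]='b', prepend. Next row=LF[2]=10
  step 13: row=10, L[10]='B', prepend. Next row=LF[10]=7
Reversed output: BbAABBAcCcbA$

Answer: BbAABBAcCcbA$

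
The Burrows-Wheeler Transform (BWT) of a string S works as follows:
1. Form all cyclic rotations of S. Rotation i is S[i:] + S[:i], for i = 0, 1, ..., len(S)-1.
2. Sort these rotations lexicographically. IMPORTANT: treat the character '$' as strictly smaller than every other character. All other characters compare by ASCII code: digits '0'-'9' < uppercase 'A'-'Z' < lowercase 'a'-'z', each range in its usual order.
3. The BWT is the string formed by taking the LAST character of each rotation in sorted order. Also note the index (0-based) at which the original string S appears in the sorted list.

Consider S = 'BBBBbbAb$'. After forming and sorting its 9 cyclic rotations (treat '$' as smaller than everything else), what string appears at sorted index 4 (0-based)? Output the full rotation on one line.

All 9 rotations (rotation i = S[i:]+S[:i]):
  rot[0] = BBBBbbAb$
  rot[1] = BBBbbAb$B
  rot[2] = BBbbAb$BB
  rot[3] = BbbAb$BBB
  rot[4] = bbAb$BBBB
  rot[5] = bAb$BBBBb
  rot[6] = Ab$BBBBbb
  rot[7] = b$BBBBbbA
  rot[8] = $BBBBbbAb
Sorted (with $ < everything):
  sorted[0] = $BBBBbbAb
  sorted[1] = Ab$BBBBbb
  sorted[2] = BBBBbbAb$
  sorted[3] = BBBbbAb$B
  sorted[4] = BBbbAb$BB
  sorted[5] = BbbAb$BBB
  sorted[6] = b$BBBBbbA
  sorted[7] = bAb$BBBBb
  sorted[8] = bbAb$BBBB
sorted[4] = BBbbAb$BB

Answer: BBbbAb$BB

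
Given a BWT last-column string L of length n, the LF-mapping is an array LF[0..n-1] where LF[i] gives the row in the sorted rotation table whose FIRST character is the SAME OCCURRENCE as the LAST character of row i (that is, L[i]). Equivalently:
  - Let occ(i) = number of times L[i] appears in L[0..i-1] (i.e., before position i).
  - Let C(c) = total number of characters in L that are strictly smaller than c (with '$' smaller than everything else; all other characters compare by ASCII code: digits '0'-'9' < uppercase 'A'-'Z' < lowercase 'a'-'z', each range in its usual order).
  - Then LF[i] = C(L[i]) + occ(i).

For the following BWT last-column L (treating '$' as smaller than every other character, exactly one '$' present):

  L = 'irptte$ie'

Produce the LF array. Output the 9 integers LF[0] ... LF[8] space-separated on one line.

Char counts: '$':1, 'e':2, 'i':2, 'p':1, 'r':1, 't':2
C (first-col start): C('$')=0, C('e')=1, C('i')=3, C('p')=5, C('r')=6, C('t')=7
L[0]='i': occ=0, LF[0]=C('i')+0=3+0=3
L[1]='r': occ=0, LF[1]=C('r')+0=6+0=6
L[2]='p': occ=0, LF[2]=C('p')+0=5+0=5
L[3]='t': occ=0, LF[3]=C('t')+0=7+0=7
L[4]='t': occ=1, LF[4]=C('t')+1=7+1=8
L[5]='e': occ=0, LF[5]=C('e')+0=1+0=1
L[6]='$': occ=0, LF[6]=C('$')+0=0+0=0
L[7]='i': occ=1, LF[7]=C('i')+1=3+1=4
L[8]='e': occ=1, LF[8]=C('e')+1=1+1=2

Answer: 3 6 5 7 8 1 0 4 2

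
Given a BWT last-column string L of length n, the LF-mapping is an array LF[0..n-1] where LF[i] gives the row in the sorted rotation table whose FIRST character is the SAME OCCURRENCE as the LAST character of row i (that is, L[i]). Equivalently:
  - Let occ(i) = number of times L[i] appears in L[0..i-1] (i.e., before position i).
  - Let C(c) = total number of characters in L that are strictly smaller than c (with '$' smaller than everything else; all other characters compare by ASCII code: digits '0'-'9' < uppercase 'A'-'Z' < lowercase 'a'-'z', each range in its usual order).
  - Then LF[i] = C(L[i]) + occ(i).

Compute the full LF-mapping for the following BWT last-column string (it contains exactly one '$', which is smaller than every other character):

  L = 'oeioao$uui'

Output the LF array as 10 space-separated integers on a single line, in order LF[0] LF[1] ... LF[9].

Char counts: '$':1, 'a':1, 'e':1, 'i':2, 'o':3, 'u':2
C (first-col start): C('$')=0, C('a')=1, C('e')=2, C('i')=3, C('o')=5, C('u')=8
L[0]='o': occ=0, LF[0]=C('o')+0=5+0=5
L[1]='e': occ=0, LF[1]=C('e')+0=2+0=2
L[2]='i': occ=0, LF[2]=C('i')+0=3+0=3
L[3]='o': occ=1, LF[3]=C('o')+1=5+1=6
L[4]='a': occ=0, LF[4]=C('a')+0=1+0=1
L[5]='o': occ=2, LF[5]=C('o')+2=5+2=7
L[6]='$': occ=0, LF[6]=C('$')+0=0+0=0
L[7]='u': occ=0, LF[7]=C('u')+0=8+0=8
L[8]='u': occ=1, LF[8]=C('u')+1=8+1=9
L[9]='i': occ=1, LF[9]=C('i')+1=3+1=4

Answer: 5 2 3 6 1 7 0 8 9 4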